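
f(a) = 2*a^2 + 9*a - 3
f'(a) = 4*a + 9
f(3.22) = 46.72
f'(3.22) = 21.88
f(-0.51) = -7.07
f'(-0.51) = 6.96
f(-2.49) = -13.01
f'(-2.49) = -0.96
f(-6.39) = 21.15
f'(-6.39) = -16.56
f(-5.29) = 5.36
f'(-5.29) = -12.16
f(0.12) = -1.89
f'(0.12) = 9.48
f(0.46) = 1.56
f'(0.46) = 10.84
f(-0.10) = -3.88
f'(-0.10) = 8.60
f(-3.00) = -12.00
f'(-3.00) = -3.00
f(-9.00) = 78.00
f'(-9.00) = -27.00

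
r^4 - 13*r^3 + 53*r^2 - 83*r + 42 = (r - 7)*(r - 3)*(r - 2)*(r - 1)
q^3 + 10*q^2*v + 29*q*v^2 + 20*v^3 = (q + v)*(q + 4*v)*(q + 5*v)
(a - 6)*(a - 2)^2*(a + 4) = a^4 - 6*a^3 - 12*a^2 + 88*a - 96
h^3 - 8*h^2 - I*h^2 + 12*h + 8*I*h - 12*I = (h - 6)*(h - 2)*(h - I)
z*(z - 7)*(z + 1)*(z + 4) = z^4 - 2*z^3 - 31*z^2 - 28*z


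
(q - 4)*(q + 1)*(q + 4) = q^3 + q^2 - 16*q - 16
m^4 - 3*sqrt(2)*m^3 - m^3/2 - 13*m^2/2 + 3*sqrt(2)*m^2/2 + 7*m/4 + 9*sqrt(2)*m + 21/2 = (m - 2)*(m + 3/2)*(m - 7*sqrt(2)/2)*(m + sqrt(2)/2)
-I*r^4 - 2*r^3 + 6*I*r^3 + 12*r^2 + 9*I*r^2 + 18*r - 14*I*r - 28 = (r - 7)*(r + 2)*(r - 2*I)*(-I*r + I)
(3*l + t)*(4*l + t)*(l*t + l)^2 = 12*l^4*t^2 + 24*l^4*t + 12*l^4 + 7*l^3*t^3 + 14*l^3*t^2 + 7*l^3*t + l^2*t^4 + 2*l^2*t^3 + l^2*t^2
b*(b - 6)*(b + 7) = b^3 + b^2 - 42*b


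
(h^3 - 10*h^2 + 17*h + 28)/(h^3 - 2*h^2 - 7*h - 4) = (h - 7)/(h + 1)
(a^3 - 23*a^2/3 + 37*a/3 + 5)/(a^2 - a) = (3*a^3 - 23*a^2 + 37*a + 15)/(3*a*(a - 1))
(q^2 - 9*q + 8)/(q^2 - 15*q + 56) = (q - 1)/(q - 7)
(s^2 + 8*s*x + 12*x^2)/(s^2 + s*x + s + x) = (s^2 + 8*s*x + 12*x^2)/(s^2 + s*x + s + x)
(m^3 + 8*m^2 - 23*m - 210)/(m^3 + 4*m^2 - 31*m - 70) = (m + 6)/(m + 2)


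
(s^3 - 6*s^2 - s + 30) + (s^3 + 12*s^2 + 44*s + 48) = 2*s^3 + 6*s^2 + 43*s + 78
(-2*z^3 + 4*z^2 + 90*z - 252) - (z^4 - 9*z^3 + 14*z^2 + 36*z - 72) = -z^4 + 7*z^3 - 10*z^2 + 54*z - 180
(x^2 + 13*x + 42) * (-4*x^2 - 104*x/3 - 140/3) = -4*x^4 - 260*x^3/3 - 1996*x^2/3 - 6188*x/3 - 1960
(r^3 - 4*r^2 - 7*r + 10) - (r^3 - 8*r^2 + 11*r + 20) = 4*r^2 - 18*r - 10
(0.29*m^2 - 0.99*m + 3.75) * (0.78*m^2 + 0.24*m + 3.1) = 0.2262*m^4 - 0.7026*m^3 + 3.5864*m^2 - 2.169*m + 11.625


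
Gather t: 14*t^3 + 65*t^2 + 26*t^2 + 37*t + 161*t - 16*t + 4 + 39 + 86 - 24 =14*t^3 + 91*t^2 + 182*t + 105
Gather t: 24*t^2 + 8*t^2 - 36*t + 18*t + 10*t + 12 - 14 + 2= 32*t^2 - 8*t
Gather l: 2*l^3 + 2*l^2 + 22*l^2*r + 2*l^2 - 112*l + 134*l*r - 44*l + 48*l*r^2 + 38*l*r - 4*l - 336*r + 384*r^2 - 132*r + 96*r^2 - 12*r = 2*l^3 + l^2*(22*r + 4) + l*(48*r^2 + 172*r - 160) + 480*r^2 - 480*r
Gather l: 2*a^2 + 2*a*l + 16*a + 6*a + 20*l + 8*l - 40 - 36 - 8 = 2*a^2 + 22*a + l*(2*a + 28) - 84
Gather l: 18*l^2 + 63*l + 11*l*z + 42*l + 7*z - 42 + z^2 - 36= 18*l^2 + l*(11*z + 105) + z^2 + 7*z - 78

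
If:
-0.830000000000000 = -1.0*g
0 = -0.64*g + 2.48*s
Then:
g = 0.83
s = 0.21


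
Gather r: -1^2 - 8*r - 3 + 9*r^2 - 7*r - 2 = 9*r^2 - 15*r - 6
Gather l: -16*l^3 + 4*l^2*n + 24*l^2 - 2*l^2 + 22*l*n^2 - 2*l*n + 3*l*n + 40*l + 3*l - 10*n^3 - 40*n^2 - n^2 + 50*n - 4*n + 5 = -16*l^3 + l^2*(4*n + 22) + l*(22*n^2 + n + 43) - 10*n^3 - 41*n^2 + 46*n + 5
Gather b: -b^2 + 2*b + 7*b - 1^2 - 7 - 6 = -b^2 + 9*b - 14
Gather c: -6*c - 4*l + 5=-6*c - 4*l + 5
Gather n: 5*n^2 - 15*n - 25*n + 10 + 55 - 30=5*n^2 - 40*n + 35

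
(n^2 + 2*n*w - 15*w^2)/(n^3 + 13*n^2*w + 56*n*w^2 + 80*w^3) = (n - 3*w)/(n^2 + 8*n*w + 16*w^2)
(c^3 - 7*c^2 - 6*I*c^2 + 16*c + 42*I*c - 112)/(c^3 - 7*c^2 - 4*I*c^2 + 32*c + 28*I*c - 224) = (c + 2*I)/(c + 4*I)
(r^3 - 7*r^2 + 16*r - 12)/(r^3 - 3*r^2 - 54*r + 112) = (r^2 - 5*r + 6)/(r^2 - r - 56)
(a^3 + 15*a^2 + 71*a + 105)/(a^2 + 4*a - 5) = (a^2 + 10*a + 21)/(a - 1)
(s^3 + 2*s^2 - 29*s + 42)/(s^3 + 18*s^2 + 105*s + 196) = (s^2 - 5*s + 6)/(s^2 + 11*s + 28)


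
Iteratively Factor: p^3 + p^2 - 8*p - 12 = (p + 2)*(p^2 - p - 6) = (p + 2)^2*(p - 3)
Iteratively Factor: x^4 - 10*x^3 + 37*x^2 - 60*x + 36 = (x - 2)*(x^3 - 8*x^2 + 21*x - 18) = (x - 3)*(x - 2)*(x^2 - 5*x + 6) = (x - 3)^2*(x - 2)*(x - 2)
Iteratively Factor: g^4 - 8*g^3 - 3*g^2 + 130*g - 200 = (g + 4)*(g^3 - 12*g^2 + 45*g - 50) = (g - 5)*(g + 4)*(g^2 - 7*g + 10) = (g - 5)^2*(g + 4)*(g - 2)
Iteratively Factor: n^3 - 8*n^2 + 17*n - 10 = (n - 1)*(n^2 - 7*n + 10) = (n - 5)*(n - 1)*(n - 2)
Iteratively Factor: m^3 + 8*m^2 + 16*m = (m + 4)*(m^2 + 4*m) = m*(m + 4)*(m + 4)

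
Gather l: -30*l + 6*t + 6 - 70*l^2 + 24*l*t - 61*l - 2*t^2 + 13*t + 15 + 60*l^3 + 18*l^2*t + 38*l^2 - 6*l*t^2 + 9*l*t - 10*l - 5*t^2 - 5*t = 60*l^3 + l^2*(18*t - 32) + l*(-6*t^2 + 33*t - 101) - 7*t^2 + 14*t + 21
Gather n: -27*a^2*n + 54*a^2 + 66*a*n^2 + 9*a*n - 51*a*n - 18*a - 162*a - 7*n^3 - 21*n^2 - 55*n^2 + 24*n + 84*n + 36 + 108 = 54*a^2 - 180*a - 7*n^3 + n^2*(66*a - 76) + n*(-27*a^2 - 42*a + 108) + 144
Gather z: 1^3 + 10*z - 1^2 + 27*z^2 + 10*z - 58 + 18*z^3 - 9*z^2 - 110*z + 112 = 18*z^3 + 18*z^2 - 90*z + 54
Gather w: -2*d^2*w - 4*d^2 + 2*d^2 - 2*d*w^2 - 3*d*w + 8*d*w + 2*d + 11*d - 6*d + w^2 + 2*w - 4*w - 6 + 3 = -2*d^2 + 7*d + w^2*(1 - 2*d) + w*(-2*d^2 + 5*d - 2) - 3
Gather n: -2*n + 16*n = 14*n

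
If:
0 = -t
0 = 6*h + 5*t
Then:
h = 0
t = 0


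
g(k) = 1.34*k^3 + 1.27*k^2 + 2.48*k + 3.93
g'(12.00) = 611.84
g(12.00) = 2532.09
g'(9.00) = 350.96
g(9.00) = 1105.98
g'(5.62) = 143.72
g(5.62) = 295.84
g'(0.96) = 8.62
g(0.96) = 8.67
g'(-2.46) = 20.56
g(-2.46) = -14.43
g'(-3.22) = 35.98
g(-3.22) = -35.63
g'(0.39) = 4.08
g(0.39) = 5.17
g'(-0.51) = 2.23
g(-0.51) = 2.82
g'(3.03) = 47.08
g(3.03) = 60.38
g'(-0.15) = 2.19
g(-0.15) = 3.58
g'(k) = 4.02*k^2 + 2.54*k + 2.48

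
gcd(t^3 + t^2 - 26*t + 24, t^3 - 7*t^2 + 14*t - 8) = t^2 - 5*t + 4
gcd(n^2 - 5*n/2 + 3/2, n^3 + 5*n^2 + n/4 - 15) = n - 3/2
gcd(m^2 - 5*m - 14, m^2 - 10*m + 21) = m - 7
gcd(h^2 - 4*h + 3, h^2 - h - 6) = h - 3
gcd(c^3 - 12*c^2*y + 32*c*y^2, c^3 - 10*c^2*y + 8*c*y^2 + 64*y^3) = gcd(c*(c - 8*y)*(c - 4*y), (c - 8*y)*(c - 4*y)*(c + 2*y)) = c^2 - 12*c*y + 32*y^2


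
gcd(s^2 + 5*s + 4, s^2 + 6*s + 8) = s + 4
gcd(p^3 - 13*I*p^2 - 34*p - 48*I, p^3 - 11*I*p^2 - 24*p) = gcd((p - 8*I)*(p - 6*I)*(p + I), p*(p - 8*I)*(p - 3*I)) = p - 8*I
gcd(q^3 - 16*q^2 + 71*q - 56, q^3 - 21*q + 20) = q - 1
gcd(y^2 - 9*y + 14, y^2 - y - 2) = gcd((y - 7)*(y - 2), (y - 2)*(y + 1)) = y - 2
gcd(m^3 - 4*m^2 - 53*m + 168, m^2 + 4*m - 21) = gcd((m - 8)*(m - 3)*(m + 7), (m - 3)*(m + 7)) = m^2 + 4*m - 21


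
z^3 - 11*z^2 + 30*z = z*(z - 6)*(z - 5)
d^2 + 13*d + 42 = (d + 6)*(d + 7)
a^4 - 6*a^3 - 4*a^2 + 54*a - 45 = (a - 5)*(a - 3)*(a - 1)*(a + 3)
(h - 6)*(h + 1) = h^2 - 5*h - 6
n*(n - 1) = n^2 - n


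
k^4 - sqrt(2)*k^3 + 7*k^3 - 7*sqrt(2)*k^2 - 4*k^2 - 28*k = k*(k + 7)*(k - 2*sqrt(2))*(k + sqrt(2))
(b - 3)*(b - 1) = b^2 - 4*b + 3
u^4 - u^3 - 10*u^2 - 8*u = u*(u - 4)*(u + 1)*(u + 2)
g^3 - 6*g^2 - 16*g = g*(g - 8)*(g + 2)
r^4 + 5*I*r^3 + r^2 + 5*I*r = r*(r - I)*(r + I)*(r + 5*I)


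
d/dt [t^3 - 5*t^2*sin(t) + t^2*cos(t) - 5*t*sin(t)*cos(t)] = -t^2*sin(t) - 5*t^2*cos(t) + 3*t^2 - 10*t*sin(t) + 2*t*cos(t) - 5*t*cos(2*t) - 5*sin(2*t)/2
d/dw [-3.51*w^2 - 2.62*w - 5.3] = -7.02*w - 2.62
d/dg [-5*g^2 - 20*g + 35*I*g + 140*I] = -10*g - 20 + 35*I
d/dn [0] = 0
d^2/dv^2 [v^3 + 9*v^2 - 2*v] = 6*v + 18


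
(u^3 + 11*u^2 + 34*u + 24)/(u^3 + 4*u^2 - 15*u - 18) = (u + 4)/(u - 3)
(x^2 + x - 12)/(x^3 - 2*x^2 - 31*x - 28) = (x - 3)/(x^2 - 6*x - 7)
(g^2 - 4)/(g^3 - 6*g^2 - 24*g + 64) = (g + 2)/(g^2 - 4*g - 32)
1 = 1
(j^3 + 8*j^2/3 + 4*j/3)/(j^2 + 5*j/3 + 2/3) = j*(j + 2)/(j + 1)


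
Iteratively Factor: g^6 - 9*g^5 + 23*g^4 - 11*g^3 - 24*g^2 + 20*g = (g - 2)*(g^5 - 7*g^4 + 9*g^3 + 7*g^2 - 10*g) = (g - 2)*(g - 1)*(g^4 - 6*g^3 + 3*g^2 + 10*g) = (g - 2)*(g - 1)*(g + 1)*(g^3 - 7*g^2 + 10*g) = (g - 2)^2*(g - 1)*(g + 1)*(g^2 - 5*g) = (g - 5)*(g - 2)^2*(g - 1)*(g + 1)*(g)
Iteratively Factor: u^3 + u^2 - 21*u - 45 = (u + 3)*(u^2 - 2*u - 15) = (u - 5)*(u + 3)*(u + 3)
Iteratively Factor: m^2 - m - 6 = (m - 3)*(m + 2)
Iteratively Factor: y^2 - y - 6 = (y - 3)*(y + 2)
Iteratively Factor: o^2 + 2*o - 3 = (o - 1)*(o + 3)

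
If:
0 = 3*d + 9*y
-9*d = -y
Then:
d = 0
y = 0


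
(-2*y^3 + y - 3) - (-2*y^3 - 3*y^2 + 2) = 3*y^2 + y - 5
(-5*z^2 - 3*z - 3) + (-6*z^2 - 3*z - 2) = -11*z^2 - 6*z - 5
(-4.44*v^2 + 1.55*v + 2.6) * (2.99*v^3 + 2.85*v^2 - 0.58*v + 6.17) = -13.2756*v^5 - 8.0195*v^4 + 14.7667*v^3 - 20.8838*v^2 + 8.0555*v + 16.042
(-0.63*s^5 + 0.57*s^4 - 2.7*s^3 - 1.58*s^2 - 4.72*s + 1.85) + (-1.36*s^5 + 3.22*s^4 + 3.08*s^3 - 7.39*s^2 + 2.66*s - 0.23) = -1.99*s^5 + 3.79*s^4 + 0.38*s^3 - 8.97*s^2 - 2.06*s + 1.62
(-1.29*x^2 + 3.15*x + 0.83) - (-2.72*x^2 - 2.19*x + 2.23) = 1.43*x^2 + 5.34*x - 1.4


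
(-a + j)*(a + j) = -a^2 + j^2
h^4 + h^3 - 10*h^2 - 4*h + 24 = (h - 2)^2*(h + 2)*(h + 3)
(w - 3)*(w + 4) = w^2 + w - 12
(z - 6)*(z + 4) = z^2 - 2*z - 24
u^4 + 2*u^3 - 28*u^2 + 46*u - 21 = (u - 3)*(u - 1)^2*(u + 7)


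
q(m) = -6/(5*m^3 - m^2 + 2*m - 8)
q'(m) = -6*(-15*m^2 + 2*m - 2)/(5*m^3 - m^2 + 2*m - 8)^2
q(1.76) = -0.30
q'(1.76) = 0.70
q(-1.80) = 0.14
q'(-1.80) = 0.17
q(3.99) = -0.02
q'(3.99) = 0.02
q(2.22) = -0.13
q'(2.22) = 0.20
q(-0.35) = 0.66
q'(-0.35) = 0.33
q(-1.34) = 0.24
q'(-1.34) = 0.32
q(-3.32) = 0.03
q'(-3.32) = 0.02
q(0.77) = 1.26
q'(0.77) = 2.47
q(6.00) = -0.00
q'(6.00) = 0.00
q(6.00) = -0.00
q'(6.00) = 0.00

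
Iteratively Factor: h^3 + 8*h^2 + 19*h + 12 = (h + 1)*(h^2 + 7*h + 12) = (h + 1)*(h + 3)*(h + 4)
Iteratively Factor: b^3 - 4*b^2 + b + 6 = (b + 1)*(b^2 - 5*b + 6) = (b - 3)*(b + 1)*(b - 2)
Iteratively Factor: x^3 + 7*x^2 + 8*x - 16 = (x - 1)*(x^2 + 8*x + 16) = (x - 1)*(x + 4)*(x + 4)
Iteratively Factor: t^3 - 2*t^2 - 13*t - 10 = (t + 1)*(t^2 - 3*t - 10) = (t + 1)*(t + 2)*(t - 5)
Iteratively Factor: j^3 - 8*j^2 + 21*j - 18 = (j - 3)*(j^2 - 5*j + 6) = (j - 3)^2*(j - 2)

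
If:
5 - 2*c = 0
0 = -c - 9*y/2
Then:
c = 5/2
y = -5/9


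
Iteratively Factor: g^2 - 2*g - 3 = (g - 3)*(g + 1)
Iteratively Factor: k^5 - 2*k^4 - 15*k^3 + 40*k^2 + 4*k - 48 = (k + 1)*(k^4 - 3*k^3 - 12*k^2 + 52*k - 48) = (k - 2)*(k + 1)*(k^3 - k^2 - 14*k + 24) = (k - 2)*(k + 1)*(k + 4)*(k^2 - 5*k + 6) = (k - 3)*(k - 2)*(k + 1)*(k + 4)*(k - 2)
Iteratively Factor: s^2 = (s)*(s)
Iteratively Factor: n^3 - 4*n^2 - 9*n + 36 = (n - 4)*(n^2 - 9) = (n - 4)*(n - 3)*(n + 3)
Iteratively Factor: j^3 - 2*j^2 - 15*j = (j - 5)*(j^2 + 3*j) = (j - 5)*(j + 3)*(j)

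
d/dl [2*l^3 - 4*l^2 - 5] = 2*l*(3*l - 4)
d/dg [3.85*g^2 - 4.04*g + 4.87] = 7.7*g - 4.04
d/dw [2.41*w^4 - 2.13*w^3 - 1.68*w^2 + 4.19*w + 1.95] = 9.64*w^3 - 6.39*w^2 - 3.36*w + 4.19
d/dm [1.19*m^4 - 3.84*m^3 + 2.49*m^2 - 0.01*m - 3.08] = 4.76*m^3 - 11.52*m^2 + 4.98*m - 0.01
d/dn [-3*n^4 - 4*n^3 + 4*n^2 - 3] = 4*n*(-3*n^2 - 3*n + 2)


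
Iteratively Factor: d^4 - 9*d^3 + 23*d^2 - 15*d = (d - 1)*(d^3 - 8*d^2 + 15*d) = d*(d - 1)*(d^2 - 8*d + 15) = d*(d - 3)*(d - 1)*(d - 5)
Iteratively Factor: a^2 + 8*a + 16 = (a + 4)*(a + 4)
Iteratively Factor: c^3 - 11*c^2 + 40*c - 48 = (c - 3)*(c^2 - 8*c + 16) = (c - 4)*(c - 3)*(c - 4)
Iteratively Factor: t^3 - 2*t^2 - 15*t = (t + 3)*(t^2 - 5*t) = t*(t + 3)*(t - 5)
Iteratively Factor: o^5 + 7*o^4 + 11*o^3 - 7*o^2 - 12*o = (o + 4)*(o^4 + 3*o^3 - o^2 - 3*o) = o*(o + 4)*(o^3 + 3*o^2 - o - 3) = o*(o + 3)*(o + 4)*(o^2 - 1) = o*(o + 1)*(o + 3)*(o + 4)*(o - 1)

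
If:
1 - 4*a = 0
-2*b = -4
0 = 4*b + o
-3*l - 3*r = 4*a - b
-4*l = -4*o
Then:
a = 1/4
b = 2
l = -8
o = -8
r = 25/3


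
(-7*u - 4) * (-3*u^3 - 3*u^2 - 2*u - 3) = 21*u^4 + 33*u^3 + 26*u^2 + 29*u + 12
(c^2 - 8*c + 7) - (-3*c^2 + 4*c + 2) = 4*c^2 - 12*c + 5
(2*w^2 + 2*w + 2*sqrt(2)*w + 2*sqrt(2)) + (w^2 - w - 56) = 3*w^2 + w + 2*sqrt(2)*w - 56 + 2*sqrt(2)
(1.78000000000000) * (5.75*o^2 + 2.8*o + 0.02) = 10.235*o^2 + 4.984*o + 0.0356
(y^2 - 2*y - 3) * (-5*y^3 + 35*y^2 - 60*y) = -5*y^5 + 45*y^4 - 115*y^3 + 15*y^2 + 180*y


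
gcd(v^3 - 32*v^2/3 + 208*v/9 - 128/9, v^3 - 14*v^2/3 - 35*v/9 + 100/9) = v - 4/3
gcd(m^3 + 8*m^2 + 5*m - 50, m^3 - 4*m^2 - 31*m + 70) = m^2 + 3*m - 10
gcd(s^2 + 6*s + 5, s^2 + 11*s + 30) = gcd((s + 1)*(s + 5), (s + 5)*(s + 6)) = s + 5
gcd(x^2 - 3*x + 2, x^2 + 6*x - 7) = x - 1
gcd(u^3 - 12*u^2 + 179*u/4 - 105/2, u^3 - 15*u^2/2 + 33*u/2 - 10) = u - 5/2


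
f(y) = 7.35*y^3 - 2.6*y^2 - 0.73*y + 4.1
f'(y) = 22.05*y^2 - 5.2*y - 0.73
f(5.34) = 1045.27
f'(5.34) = 600.27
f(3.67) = 329.72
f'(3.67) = 277.18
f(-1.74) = -41.22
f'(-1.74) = 75.08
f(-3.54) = -351.96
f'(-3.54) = 294.00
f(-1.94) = -57.93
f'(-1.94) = 92.35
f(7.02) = 2413.57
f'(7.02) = 1049.40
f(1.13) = 10.56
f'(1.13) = 21.55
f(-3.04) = -224.20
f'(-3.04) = 218.86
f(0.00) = 4.10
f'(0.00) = -0.73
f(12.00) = 12321.74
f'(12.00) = 3112.07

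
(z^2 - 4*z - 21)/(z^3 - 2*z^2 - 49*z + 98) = (z + 3)/(z^2 + 5*z - 14)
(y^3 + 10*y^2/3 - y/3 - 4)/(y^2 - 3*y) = (3*y^3 + 10*y^2 - y - 12)/(3*y*(y - 3))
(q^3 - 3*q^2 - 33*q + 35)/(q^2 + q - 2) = (q^2 - 2*q - 35)/(q + 2)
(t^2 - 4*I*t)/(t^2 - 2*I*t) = (t - 4*I)/(t - 2*I)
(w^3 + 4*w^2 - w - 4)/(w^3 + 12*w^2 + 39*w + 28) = (w - 1)/(w + 7)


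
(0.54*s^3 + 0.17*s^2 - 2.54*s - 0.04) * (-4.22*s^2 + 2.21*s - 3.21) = -2.2788*s^5 + 0.476*s^4 + 9.3611*s^3 - 5.9903*s^2 + 8.065*s + 0.1284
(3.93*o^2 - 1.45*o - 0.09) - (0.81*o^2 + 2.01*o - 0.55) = 3.12*o^2 - 3.46*o + 0.46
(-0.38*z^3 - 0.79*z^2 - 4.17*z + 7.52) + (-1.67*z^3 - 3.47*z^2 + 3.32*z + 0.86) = -2.05*z^3 - 4.26*z^2 - 0.85*z + 8.38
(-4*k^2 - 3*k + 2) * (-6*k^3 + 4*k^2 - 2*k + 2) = 24*k^5 + 2*k^4 - 16*k^3 + 6*k^2 - 10*k + 4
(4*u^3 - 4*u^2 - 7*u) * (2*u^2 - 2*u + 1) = 8*u^5 - 16*u^4 - 2*u^3 + 10*u^2 - 7*u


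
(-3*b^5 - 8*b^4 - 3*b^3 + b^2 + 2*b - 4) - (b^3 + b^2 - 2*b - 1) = -3*b^5 - 8*b^4 - 4*b^3 + 4*b - 3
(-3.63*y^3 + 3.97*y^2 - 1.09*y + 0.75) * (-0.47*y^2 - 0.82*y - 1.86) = 1.7061*y^5 + 1.1107*y^4 + 4.0087*y^3 - 6.8429*y^2 + 1.4124*y - 1.395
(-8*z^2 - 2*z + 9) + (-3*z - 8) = -8*z^2 - 5*z + 1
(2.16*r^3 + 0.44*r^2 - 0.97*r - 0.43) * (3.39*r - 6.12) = 7.3224*r^4 - 11.7276*r^3 - 5.9811*r^2 + 4.4787*r + 2.6316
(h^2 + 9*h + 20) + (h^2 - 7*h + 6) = 2*h^2 + 2*h + 26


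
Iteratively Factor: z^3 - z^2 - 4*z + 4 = (z - 1)*(z^2 - 4) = (z - 1)*(z + 2)*(z - 2)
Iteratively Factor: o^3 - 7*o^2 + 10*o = (o)*(o^2 - 7*o + 10) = o*(o - 2)*(o - 5)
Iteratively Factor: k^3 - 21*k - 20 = (k + 1)*(k^2 - k - 20) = (k + 1)*(k + 4)*(k - 5)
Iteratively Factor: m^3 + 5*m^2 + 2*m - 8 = (m + 2)*(m^2 + 3*m - 4) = (m - 1)*(m + 2)*(m + 4)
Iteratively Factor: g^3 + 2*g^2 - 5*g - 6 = (g + 1)*(g^2 + g - 6) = (g + 1)*(g + 3)*(g - 2)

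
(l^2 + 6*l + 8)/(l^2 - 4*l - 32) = (l + 2)/(l - 8)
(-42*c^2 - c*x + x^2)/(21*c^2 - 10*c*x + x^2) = (6*c + x)/(-3*c + x)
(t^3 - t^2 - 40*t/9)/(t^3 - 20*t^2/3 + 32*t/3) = (t + 5/3)/(t - 4)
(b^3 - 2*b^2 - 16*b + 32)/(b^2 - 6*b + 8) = b + 4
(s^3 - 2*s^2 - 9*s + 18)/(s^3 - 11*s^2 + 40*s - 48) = (s^2 + s - 6)/(s^2 - 8*s + 16)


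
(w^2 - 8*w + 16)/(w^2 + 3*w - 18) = (w^2 - 8*w + 16)/(w^2 + 3*w - 18)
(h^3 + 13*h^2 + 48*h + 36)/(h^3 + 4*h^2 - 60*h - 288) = (h + 1)/(h - 8)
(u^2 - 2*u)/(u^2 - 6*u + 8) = u/(u - 4)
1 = 1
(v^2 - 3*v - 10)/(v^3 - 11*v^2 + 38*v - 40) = (v + 2)/(v^2 - 6*v + 8)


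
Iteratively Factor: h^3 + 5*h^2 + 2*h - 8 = (h + 2)*(h^2 + 3*h - 4) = (h + 2)*(h + 4)*(h - 1)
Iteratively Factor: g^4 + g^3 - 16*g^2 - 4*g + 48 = (g - 3)*(g^3 + 4*g^2 - 4*g - 16) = (g - 3)*(g + 4)*(g^2 - 4) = (g - 3)*(g + 2)*(g + 4)*(g - 2)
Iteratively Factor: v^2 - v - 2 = (v + 1)*(v - 2)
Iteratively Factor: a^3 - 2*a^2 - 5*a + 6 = (a - 3)*(a^2 + a - 2) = (a - 3)*(a + 2)*(a - 1)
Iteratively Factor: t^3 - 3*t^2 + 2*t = (t - 1)*(t^2 - 2*t) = (t - 2)*(t - 1)*(t)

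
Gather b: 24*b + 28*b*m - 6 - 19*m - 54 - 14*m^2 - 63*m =b*(28*m + 24) - 14*m^2 - 82*m - 60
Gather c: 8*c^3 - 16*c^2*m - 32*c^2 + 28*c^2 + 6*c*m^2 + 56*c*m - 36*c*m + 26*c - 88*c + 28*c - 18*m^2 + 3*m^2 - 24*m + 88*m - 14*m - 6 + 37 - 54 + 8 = 8*c^3 + c^2*(-16*m - 4) + c*(6*m^2 + 20*m - 34) - 15*m^2 + 50*m - 15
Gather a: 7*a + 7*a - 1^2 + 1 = 14*a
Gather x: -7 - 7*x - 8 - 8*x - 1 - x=-16*x - 16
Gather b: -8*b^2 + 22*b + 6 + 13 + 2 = -8*b^2 + 22*b + 21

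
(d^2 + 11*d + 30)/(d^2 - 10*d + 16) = (d^2 + 11*d + 30)/(d^2 - 10*d + 16)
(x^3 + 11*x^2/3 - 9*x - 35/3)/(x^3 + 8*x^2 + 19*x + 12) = (3*x^2 + 8*x - 35)/(3*(x^2 + 7*x + 12))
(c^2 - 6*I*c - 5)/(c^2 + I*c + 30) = (c - I)/(c + 6*I)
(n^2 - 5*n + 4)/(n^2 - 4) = (n^2 - 5*n + 4)/(n^2 - 4)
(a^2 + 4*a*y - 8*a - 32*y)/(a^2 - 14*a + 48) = (a + 4*y)/(a - 6)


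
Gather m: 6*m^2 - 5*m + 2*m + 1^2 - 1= 6*m^2 - 3*m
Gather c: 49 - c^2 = 49 - c^2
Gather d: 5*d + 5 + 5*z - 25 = 5*d + 5*z - 20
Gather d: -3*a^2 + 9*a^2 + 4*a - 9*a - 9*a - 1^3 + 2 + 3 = 6*a^2 - 14*a + 4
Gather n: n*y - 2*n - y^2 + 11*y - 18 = n*(y - 2) - y^2 + 11*y - 18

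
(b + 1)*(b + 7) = b^2 + 8*b + 7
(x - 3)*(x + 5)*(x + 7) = x^3 + 9*x^2 - x - 105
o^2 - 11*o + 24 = (o - 8)*(o - 3)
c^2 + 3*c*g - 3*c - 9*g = (c - 3)*(c + 3*g)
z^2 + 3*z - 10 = (z - 2)*(z + 5)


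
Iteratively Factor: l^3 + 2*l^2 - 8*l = (l + 4)*(l^2 - 2*l) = (l - 2)*(l + 4)*(l)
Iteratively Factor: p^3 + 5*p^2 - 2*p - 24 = (p + 3)*(p^2 + 2*p - 8) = (p - 2)*(p + 3)*(p + 4)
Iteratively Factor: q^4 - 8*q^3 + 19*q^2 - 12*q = (q - 1)*(q^3 - 7*q^2 + 12*q) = (q - 4)*(q - 1)*(q^2 - 3*q) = (q - 4)*(q - 3)*(q - 1)*(q)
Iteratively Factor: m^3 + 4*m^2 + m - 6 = (m + 2)*(m^2 + 2*m - 3) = (m - 1)*(m + 2)*(m + 3)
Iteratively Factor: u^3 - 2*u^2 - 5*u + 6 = (u - 1)*(u^2 - u - 6) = (u - 1)*(u + 2)*(u - 3)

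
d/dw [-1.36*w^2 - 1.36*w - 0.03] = -2.72*w - 1.36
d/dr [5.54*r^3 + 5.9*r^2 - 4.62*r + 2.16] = 16.62*r^2 + 11.8*r - 4.62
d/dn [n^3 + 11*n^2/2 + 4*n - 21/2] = 3*n^2 + 11*n + 4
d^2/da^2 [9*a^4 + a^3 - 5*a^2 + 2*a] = 108*a^2 + 6*a - 10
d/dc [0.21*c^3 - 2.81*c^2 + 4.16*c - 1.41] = 0.63*c^2 - 5.62*c + 4.16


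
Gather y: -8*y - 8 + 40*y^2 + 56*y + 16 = 40*y^2 + 48*y + 8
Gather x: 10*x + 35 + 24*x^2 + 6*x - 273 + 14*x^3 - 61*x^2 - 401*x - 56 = 14*x^3 - 37*x^2 - 385*x - 294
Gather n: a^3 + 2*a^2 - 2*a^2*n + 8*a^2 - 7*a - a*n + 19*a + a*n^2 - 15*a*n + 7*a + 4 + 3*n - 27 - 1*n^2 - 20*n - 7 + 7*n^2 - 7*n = a^3 + 10*a^2 + 19*a + n^2*(a + 6) + n*(-2*a^2 - 16*a - 24) - 30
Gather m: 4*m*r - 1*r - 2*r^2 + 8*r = 4*m*r - 2*r^2 + 7*r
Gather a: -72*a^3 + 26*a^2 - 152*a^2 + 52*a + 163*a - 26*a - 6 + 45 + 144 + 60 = -72*a^3 - 126*a^2 + 189*a + 243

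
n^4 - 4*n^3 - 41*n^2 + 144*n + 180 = (n - 6)*(n - 5)*(n + 1)*(n + 6)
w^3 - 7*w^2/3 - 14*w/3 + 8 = (w - 3)*(w - 4/3)*(w + 2)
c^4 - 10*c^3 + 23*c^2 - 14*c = c*(c - 7)*(c - 2)*(c - 1)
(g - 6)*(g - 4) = g^2 - 10*g + 24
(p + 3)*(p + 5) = p^2 + 8*p + 15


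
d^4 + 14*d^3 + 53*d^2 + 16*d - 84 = (d - 1)*(d + 2)*(d + 6)*(d + 7)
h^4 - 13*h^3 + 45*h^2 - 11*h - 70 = (h - 7)*(h - 5)*(h - 2)*(h + 1)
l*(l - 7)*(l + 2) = l^3 - 5*l^2 - 14*l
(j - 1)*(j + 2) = j^2 + j - 2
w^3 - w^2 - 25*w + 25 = (w - 5)*(w - 1)*(w + 5)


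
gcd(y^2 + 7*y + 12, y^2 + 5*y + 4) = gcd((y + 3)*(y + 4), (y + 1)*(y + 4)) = y + 4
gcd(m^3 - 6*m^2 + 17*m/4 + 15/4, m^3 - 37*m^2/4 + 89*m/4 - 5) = m - 5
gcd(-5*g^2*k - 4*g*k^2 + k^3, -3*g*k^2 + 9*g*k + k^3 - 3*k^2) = k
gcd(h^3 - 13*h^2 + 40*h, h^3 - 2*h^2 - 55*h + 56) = h - 8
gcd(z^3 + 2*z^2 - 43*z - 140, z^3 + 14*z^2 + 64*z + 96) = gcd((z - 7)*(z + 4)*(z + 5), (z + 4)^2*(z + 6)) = z + 4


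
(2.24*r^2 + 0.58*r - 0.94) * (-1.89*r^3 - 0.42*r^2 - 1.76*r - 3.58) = -4.2336*r^5 - 2.037*r^4 - 2.4094*r^3 - 8.6452*r^2 - 0.422*r + 3.3652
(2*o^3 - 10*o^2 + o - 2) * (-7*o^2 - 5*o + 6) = -14*o^5 + 60*o^4 + 55*o^3 - 51*o^2 + 16*o - 12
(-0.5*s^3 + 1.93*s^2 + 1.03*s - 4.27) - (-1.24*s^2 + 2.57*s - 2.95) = -0.5*s^3 + 3.17*s^2 - 1.54*s - 1.32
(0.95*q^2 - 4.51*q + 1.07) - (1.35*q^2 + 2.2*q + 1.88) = -0.4*q^2 - 6.71*q - 0.81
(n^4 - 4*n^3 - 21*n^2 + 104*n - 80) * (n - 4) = n^5 - 8*n^4 - 5*n^3 + 188*n^2 - 496*n + 320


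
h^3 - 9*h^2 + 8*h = h*(h - 8)*(h - 1)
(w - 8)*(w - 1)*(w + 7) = w^3 - 2*w^2 - 55*w + 56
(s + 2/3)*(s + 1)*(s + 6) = s^3 + 23*s^2/3 + 32*s/3 + 4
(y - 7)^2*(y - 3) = y^3 - 17*y^2 + 91*y - 147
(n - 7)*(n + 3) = n^2 - 4*n - 21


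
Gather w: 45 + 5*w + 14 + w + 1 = 6*w + 60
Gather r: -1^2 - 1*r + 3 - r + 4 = 6 - 2*r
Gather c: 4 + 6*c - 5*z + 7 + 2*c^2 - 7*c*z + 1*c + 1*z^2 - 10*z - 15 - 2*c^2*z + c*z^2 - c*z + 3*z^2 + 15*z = c^2*(2 - 2*z) + c*(z^2 - 8*z + 7) + 4*z^2 - 4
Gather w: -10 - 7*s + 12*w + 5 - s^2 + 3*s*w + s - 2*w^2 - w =-s^2 - 6*s - 2*w^2 + w*(3*s + 11) - 5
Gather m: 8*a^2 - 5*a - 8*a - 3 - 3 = 8*a^2 - 13*a - 6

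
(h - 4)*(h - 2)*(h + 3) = h^3 - 3*h^2 - 10*h + 24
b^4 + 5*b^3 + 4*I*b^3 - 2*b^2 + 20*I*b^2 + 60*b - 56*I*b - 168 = (b - 2)*(b + 7)*(b - 2*I)*(b + 6*I)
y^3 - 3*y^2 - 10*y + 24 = (y - 4)*(y - 2)*(y + 3)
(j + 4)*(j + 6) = j^2 + 10*j + 24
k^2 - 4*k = k*(k - 4)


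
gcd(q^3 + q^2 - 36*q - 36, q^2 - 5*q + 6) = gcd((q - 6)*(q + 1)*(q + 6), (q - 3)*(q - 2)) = 1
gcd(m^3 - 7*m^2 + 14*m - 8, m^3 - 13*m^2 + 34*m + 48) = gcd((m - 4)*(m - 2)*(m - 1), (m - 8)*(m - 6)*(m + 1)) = 1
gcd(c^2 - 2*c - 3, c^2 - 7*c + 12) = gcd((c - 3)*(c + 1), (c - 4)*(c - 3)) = c - 3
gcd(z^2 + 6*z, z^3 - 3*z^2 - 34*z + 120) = z + 6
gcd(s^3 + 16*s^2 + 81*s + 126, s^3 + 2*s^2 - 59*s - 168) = s^2 + 10*s + 21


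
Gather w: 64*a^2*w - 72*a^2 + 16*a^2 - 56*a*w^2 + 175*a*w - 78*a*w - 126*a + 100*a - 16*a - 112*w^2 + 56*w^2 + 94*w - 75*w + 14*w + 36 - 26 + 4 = -56*a^2 - 42*a + w^2*(-56*a - 56) + w*(64*a^2 + 97*a + 33) + 14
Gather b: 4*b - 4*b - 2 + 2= 0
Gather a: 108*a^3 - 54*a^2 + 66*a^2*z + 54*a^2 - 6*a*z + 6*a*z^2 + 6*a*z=108*a^3 + 66*a^2*z + 6*a*z^2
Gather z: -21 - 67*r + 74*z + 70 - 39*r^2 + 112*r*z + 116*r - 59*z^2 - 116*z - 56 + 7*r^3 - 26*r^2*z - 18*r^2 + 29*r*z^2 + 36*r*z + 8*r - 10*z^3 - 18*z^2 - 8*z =7*r^3 - 57*r^2 + 57*r - 10*z^3 + z^2*(29*r - 77) + z*(-26*r^2 + 148*r - 50) - 7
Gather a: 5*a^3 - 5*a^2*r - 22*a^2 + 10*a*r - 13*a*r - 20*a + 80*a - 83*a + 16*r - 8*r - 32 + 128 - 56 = 5*a^3 + a^2*(-5*r - 22) + a*(-3*r - 23) + 8*r + 40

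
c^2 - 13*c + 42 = (c - 7)*(c - 6)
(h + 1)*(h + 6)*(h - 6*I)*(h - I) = h^4 + 7*h^3 - 7*I*h^3 - 49*I*h^2 - 42*h - 42*I*h - 36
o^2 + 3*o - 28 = (o - 4)*(o + 7)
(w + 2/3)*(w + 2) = w^2 + 8*w/3 + 4/3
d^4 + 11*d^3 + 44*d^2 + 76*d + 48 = (d + 2)^2*(d + 3)*(d + 4)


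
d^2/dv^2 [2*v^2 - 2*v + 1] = 4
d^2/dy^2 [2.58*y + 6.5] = 0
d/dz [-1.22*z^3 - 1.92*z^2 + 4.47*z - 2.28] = -3.66*z^2 - 3.84*z + 4.47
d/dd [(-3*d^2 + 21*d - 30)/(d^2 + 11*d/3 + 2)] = 72*(-4*d^2 + 6*d + 19)/(9*d^4 + 66*d^3 + 157*d^2 + 132*d + 36)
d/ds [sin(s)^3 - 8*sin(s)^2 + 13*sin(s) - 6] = (3*sin(s)^2 - 16*sin(s) + 13)*cos(s)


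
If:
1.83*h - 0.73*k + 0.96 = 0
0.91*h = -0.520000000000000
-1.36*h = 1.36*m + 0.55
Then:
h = -0.57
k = -0.12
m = 0.17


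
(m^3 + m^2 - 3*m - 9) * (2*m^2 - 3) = 2*m^5 + 2*m^4 - 9*m^3 - 21*m^2 + 9*m + 27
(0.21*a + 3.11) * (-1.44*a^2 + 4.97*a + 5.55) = -0.3024*a^3 - 3.4347*a^2 + 16.6222*a + 17.2605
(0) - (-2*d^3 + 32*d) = 2*d^3 - 32*d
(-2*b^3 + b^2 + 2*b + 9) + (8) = -2*b^3 + b^2 + 2*b + 17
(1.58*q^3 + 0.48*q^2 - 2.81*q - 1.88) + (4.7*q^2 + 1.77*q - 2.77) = 1.58*q^3 + 5.18*q^2 - 1.04*q - 4.65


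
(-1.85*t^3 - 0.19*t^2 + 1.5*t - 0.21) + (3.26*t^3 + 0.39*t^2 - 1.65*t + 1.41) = 1.41*t^3 + 0.2*t^2 - 0.15*t + 1.2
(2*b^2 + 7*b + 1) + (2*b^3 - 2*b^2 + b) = 2*b^3 + 8*b + 1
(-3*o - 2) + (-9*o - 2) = -12*o - 4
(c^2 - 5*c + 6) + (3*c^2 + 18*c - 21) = 4*c^2 + 13*c - 15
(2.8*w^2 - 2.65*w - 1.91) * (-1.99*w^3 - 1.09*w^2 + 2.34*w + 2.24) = -5.572*w^5 + 2.2215*w^4 + 13.2414*w^3 + 2.1529*w^2 - 10.4054*w - 4.2784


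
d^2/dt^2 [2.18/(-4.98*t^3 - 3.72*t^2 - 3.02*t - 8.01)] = ((65.1384*t + 16.2192)*(4.98*t^3 + 3.72*t^2 + 3.02*t + 8.01) - 2.18*(14.94*t^2 + 7.44*t + 3.02)*(29.88*t^2 + 14.88*t + 6.04))/(4.98*t^3 + 3.72*t^2 + 3.02*t + 8.01)^3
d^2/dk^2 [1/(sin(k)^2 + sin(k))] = (-4 + 1/sin(k) + 4/sin(k)^2 + 2/sin(k)^3)/(sin(k) + 1)^2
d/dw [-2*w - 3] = -2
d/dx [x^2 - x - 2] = 2*x - 1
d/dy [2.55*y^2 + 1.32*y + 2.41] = 5.1*y + 1.32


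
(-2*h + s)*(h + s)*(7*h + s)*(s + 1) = -14*h^3*s - 14*h^3 - 9*h^2*s^2 - 9*h^2*s + 6*h*s^3 + 6*h*s^2 + s^4 + s^3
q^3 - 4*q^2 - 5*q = q*(q - 5)*(q + 1)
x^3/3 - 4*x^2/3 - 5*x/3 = x*(x/3 + 1/3)*(x - 5)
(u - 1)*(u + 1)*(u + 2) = u^3 + 2*u^2 - u - 2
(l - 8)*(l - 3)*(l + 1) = l^3 - 10*l^2 + 13*l + 24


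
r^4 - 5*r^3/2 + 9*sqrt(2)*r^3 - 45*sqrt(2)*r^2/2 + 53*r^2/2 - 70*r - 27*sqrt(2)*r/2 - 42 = (r - 3)*(r + 1/2)*(r + 2*sqrt(2))*(r + 7*sqrt(2))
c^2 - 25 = (c - 5)*(c + 5)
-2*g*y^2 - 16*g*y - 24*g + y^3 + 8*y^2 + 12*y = (-2*g + y)*(y + 2)*(y + 6)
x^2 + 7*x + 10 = (x + 2)*(x + 5)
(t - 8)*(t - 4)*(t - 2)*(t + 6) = t^4 - 8*t^3 - 28*t^2 + 272*t - 384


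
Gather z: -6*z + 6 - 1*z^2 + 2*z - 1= -z^2 - 4*z + 5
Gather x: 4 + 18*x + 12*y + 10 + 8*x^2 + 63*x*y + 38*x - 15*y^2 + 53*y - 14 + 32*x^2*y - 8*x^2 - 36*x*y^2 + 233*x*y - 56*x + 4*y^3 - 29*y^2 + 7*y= 32*x^2*y + x*(-36*y^2 + 296*y) + 4*y^3 - 44*y^2 + 72*y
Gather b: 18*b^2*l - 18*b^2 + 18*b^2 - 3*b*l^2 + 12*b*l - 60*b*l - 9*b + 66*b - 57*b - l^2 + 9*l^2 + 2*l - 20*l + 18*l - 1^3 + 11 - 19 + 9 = 18*b^2*l + b*(-3*l^2 - 48*l) + 8*l^2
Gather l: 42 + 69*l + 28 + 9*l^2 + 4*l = 9*l^2 + 73*l + 70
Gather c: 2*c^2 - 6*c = 2*c^2 - 6*c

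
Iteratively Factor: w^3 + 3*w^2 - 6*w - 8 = (w - 2)*(w^2 + 5*w + 4) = (w - 2)*(w + 4)*(w + 1)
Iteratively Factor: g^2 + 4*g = (g)*(g + 4)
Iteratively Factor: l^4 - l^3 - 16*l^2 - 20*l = (l + 2)*(l^3 - 3*l^2 - 10*l) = l*(l + 2)*(l^2 - 3*l - 10) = l*(l - 5)*(l + 2)*(l + 2)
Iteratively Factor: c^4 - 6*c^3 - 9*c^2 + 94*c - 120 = (c + 4)*(c^3 - 10*c^2 + 31*c - 30) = (c - 5)*(c + 4)*(c^2 - 5*c + 6) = (c - 5)*(c - 3)*(c + 4)*(c - 2)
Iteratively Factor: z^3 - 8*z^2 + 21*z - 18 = (z - 2)*(z^2 - 6*z + 9) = (z - 3)*(z - 2)*(z - 3)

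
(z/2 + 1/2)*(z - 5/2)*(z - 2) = z^3/2 - 7*z^2/4 + z/4 + 5/2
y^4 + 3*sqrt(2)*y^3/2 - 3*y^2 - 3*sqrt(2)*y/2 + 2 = (y - 1)*(y + 1)*(y - sqrt(2)/2)*(y + 2*sqrt(2))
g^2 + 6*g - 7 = (g - 1)*(g + 7)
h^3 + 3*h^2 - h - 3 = (h - 1)*(h + 1)*(h + 3)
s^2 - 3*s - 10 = (s - 5)*(s + 2)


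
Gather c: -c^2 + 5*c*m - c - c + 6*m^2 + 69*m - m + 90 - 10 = -c^2 + c*(5*m - 2) + 6*m^2 + 68*m + 80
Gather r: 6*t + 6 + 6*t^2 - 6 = 6*t^2 + 6*t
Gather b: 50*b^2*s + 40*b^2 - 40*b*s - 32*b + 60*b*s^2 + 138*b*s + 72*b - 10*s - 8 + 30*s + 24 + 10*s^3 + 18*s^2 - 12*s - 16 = b^2*(50*s + 40) + b*(60*s^2 + 98*s + 40) + 10*s^3 + 18*s^2 + 8*s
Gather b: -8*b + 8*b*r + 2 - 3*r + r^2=b*(8*r - 8) + r^2 - 3*r + 2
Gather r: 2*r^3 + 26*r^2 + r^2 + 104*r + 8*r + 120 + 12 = 2*r^3 + 27*r^2 + 112*r + 132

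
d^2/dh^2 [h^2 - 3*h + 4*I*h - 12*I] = 2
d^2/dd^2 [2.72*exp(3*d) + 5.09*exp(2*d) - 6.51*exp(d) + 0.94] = (24.48*exp(2*d) + 20.36*exp(d) - 6.51)*exp(d)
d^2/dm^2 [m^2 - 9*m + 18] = 2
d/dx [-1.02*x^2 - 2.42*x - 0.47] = -2.04*x - 2.42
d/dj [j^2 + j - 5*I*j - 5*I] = 2*j + 1 - 5*I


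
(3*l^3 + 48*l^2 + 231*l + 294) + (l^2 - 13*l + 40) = 3*l^3 + 49*l^2 + 218*l + 334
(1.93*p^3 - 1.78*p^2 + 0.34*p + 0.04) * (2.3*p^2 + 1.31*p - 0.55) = 4.439*p^5 - 1.5657*p^4 - 2.6113*p^3 + 1.5164*p^2 - 0.1346*p - 0.022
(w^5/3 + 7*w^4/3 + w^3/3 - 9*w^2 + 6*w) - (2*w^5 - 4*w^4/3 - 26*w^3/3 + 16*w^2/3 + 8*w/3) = -5*w^5/3 + 11*w^4/3 + 9*w^3 - 43*w^2/3 + 10*w/3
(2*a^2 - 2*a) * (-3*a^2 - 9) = -6*a^4 + 6*a^3 - 18*a^2 + 18*a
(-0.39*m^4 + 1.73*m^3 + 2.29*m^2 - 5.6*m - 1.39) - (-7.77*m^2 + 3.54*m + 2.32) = -0.39*m^4 + 1.73*m^3 + 10.06*m^2 - 9.14*m - 3.71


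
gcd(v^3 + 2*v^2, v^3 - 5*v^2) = v^2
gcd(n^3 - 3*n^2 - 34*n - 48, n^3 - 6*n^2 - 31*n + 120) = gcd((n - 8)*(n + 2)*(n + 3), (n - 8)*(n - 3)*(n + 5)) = n - 8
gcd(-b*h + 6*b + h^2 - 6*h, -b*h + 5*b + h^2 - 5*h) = b - h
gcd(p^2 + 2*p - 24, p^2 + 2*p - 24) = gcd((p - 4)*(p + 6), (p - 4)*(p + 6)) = p^2 + 2*p - 24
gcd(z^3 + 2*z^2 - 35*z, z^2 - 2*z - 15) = z - 5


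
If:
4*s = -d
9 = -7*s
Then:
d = 36/7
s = -9/7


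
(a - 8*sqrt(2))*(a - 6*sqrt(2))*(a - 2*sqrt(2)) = a^3 - 16*sqrt(2)*a^2 + 152*a - 192*sqrt(2)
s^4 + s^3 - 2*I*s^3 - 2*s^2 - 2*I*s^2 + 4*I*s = s*(s - 1)*(s + 2)*(s - 2*I)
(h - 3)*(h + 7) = h^2 + 4*h - 21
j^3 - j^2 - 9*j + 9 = (j - 3)*(j - 1)*(j + 3)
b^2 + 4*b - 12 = (b - 2)*(b + 6)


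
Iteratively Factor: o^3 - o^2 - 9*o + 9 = (o - 3)*(o^2 + 2*o - 3) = (o - 3)*(o + 3)*(o - 1)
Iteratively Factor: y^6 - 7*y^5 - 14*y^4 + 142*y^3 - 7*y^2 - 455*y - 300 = (y - 5)*(y^5 - 2*y^4 - 24*y^3 + 22*y^2 + 103*y + 60) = (y - 5)*(y - 3)*(y^4 + y^3 - 21*y^2 - 41*y - 20) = (y - 5)*(y - 3)*(y + 1)*(y^3 - 21*y - 20) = (y - 5)*(y - 3)*(y + 1)^2*(y^2 - y - 20) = (y - 5)^2*(y - 3)*(y + 1)^2*(y + 4)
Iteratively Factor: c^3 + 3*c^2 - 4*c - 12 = (c + 2)*(c^2 + c - 6) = (c + 2)*(c + 3)*(c - 2)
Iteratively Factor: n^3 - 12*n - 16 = (n + 2)*(n^2 - 2*n - 8) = (n + 2)^2*(n - 4)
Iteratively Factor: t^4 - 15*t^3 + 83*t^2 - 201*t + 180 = (t - 3)*(t^3 - 12*t^2 + 47*t - 60) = (t - 3)^2*(t^2 - 9*t + 20) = (t - 4)*(t - 3)^2*(t - 5)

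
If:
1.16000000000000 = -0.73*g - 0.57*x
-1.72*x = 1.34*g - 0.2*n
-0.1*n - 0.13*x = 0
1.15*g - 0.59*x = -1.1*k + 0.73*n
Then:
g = -3.37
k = 2.78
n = -2.96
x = 2.28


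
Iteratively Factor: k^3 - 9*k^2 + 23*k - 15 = (k - 1)*(k^2 - 8*k + 15) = (k - 3)*(k - 1)*(k - 5)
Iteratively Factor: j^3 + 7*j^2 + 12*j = (j + 4)*(j^2 + 3*j) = (j + 3)*(j + 4)*(j)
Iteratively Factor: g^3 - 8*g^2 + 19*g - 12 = (g - 3)*(g^2 - 5*g + 4) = (g - 3)*(g - 1)*(g - 4)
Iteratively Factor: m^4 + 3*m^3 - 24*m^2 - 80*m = (m)*(m^3 + 3*m^2 - 24*m - 80) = m*(m - 5)*(m^2 + 8*m + 16) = m*(m - 5)*(m + 4)*(m + 4)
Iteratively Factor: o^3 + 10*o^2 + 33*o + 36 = (o + 3)*(o^2 + 7*o + 12) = (o + 3)*(o + 4)*(o + 3)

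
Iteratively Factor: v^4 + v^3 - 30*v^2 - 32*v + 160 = (v - 2)*(v^3 + 3*v^2 - 24*v - 80) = (v - 5)*(v - 2)*(v^2 + 8*v + 16) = (v - 5)*(v - 2)*(v + 4)*(v + 4)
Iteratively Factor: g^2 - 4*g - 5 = (g + 1)*(g - 5)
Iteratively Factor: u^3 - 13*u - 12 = (u + 1)*(u^2 - u - 12) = (u + 1)*(u + 3)*(u - 4)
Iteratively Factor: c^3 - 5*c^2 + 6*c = (c)*(c^2 - 5*c + 6) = c*(c - 2)*(c - 3)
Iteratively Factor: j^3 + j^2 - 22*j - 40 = (j - 5)*(j^2 + 6*j + 8) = (j - 5)*(j + 2)*(j + 4)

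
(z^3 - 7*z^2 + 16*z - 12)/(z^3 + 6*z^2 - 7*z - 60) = (z^2 - 4*z + 4)/(z^2 + 9*z + 20)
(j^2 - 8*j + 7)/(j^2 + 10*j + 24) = (j^2 - 8*j + 7)/(j^2 + 10*j + 24)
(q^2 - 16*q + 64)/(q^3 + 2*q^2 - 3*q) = (q^2 - 16*q + 64)/(q*(q^2 + 2*q - 3))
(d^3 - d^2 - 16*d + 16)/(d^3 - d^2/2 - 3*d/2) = 2*(-d^3 + d^2 + 16*d - 16)/(d*(-2*d^2 + d + 3))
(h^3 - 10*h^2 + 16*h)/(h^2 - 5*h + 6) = h*(h - 8)/(h - 3)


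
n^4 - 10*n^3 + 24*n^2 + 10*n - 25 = (n - 5)^2*(n - 1)*(n + 1)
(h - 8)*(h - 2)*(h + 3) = h^3 - 7*h^2 - 14*h + 48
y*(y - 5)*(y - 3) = y^3 - 8*y^2 + 15*y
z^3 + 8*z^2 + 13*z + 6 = (z + 1)^2*(z + 6)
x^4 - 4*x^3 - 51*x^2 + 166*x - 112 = (x - 8)*(x - 2)*(x - 1)*(x + 7)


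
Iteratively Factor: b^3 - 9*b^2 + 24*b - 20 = (b - 2)*(b^2 - 7*b + 10) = (b - 2)^2*(b - 5)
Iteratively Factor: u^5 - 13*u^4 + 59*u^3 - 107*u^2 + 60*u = (u - 5)*(u^4 - 8*u^3 + 19*u^2 - 12*u) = (u - 5)*(u - 3)*(u^3 - 5*u^2 + 4*u) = (u - 5)*(u - 3)*(u - 1)*(u^2 - 4*u) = u*(u - 5)*(u - 3)*(u - 1)*(u - 4)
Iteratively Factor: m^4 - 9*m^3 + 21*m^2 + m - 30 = (m - 5)*(m^3 - 4*m^2 + m + 6) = (m - 5)*(m + 1)*(m^2 - 5*m + 6) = (m - 5)*(m - 3)*(m + 1)*(m - 2)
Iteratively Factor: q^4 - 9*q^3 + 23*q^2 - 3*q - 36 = (q - 3)*(q^3 - 6*q^2 + 5*q + 12) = (q - 4)*(q - 3)*(q^2 - 2*q - 3) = (q - 4)*(q - 3)^2*(q + 1)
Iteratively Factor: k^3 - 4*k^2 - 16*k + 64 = (k - 4)*(k^2 - 16) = (k - 4)*(k + 4)*(k - 4)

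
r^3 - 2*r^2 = r^2*(r - 2)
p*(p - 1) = p^2 - p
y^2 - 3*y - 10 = (y - 5)*(y + 2)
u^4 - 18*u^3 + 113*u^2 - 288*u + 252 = (u - 7)*(u - 6)*(u - 3)*(u - 2)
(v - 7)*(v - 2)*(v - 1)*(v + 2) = v^4 - 8*v^3 + 3*v^2 + 32*v - 28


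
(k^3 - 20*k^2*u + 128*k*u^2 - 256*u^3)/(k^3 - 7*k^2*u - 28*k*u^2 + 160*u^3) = (k - 8*u)/(k + 5*u)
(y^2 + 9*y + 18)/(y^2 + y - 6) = (y + 6)/(y - 2)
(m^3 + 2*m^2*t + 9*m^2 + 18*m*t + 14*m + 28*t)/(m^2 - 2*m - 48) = (m^3 + 2*m^2*t + 9*m^2 + 18*m*t + 14*m + 28*t)/(m^2 - 2*m - 48)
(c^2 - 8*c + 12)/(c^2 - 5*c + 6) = (c - 6)/(c - 3)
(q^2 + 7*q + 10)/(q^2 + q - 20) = (q + 2)/(q - 4)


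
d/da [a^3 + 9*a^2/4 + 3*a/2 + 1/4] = 3*a^2 + 9*a/2 + 3/2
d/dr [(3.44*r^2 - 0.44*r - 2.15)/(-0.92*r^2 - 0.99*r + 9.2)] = (-3.8104*r^2 + 59.34*r - 6.1765)/(0.8464*r^4 + 1.8216*r^3 - 15.9479*r^2 - 18.216*r + 84.64)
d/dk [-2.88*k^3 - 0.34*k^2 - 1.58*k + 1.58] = -8.64*k^2 - 0.68*k - 1.58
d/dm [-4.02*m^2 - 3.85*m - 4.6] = -8.04*m - 3.85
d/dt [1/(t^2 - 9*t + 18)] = (9 - 2*t)/(t^2 - 9*t + 18)^2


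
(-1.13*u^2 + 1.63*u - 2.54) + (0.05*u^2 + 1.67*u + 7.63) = -1.08*u^2 + 3.3*u + 5.09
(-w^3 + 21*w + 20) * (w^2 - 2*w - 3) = -w^5 + 2*w^4 + 24*w^3 - 22*w^2 - 103*w - 60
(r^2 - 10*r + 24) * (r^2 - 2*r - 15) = r^4 - 12*r^3 + 29*r^2 + 102*r - 360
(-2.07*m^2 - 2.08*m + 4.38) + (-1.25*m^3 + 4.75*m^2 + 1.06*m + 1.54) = -1.25*m^3 + 2.68*m^2 - 1.02*m + 5.92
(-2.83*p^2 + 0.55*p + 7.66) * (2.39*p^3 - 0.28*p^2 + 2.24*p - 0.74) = -6.7637*p^5 + 2.1069*p^4 + 11.8142*p^3 + 1.1814*p^2 + 16.7514*p - 5.6684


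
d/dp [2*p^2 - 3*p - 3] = 4*p - 3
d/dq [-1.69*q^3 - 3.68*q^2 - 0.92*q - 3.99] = -5.07*q^2 - 7.36*q - 0.92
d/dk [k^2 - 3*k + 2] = 2*k - 3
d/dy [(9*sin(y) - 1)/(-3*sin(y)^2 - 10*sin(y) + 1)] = (27*sin(y)^2 - 6*sin(y) - 1)*cos(y)/(3*sin(y)^2 + 10*sin(y) - 1)^2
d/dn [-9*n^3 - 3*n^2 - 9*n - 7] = -27*n^2 - 6*n - 9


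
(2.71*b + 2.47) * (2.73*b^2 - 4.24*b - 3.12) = 7.3983*b^3 - 4.7473*b^2 - 18.928*b - 7.7064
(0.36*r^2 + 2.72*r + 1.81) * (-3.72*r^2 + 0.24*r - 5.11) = -1.3392*r^4 - 10.032*r^3 - 7.92*r^2 - 13.4648*r - 9.2491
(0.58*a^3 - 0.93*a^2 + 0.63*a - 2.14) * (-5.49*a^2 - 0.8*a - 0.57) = -3.1842*a^5 + 4.6417*a^4 - 3.0453*a^3 + 11.7747*a^2 + 1.3529*a + 1.2198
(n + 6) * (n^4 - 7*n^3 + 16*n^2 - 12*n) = n^5 - n^4 - 26*n^3 + 84*n^2 - 72*n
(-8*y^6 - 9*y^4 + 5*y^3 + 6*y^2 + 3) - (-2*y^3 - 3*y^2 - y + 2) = -8*y^6 - 9*y^4 + 7*y^3 + 9*y^2 + y + 1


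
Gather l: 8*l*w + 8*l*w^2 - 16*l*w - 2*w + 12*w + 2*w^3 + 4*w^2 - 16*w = l*(8*w^2 - 8*w) + 2*w^3 + 4*w^2 - 6*w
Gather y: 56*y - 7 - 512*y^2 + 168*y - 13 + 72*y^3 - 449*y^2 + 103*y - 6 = 72*y^3 - 961*y^2 + 327*y - 26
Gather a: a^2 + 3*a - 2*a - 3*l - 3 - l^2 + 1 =a^2 + a - l^2 - 3*l - 2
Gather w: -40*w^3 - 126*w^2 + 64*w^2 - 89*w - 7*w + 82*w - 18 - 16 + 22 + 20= -40*w^3 - 62*w^2 - 14*w + 8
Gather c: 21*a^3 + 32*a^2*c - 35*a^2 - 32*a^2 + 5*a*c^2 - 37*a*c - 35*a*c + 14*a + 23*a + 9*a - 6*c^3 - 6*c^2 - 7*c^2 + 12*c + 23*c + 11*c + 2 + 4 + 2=21*a^3 - 67*a^2 + 46*a - 6*c^3 + c^2*(5*a - 13) + c*(32*a^2 - 72*a + 46) + 8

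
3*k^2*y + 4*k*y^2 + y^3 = y*(k + y)*(3*k + y)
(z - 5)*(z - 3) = z^2 - 8*z + 15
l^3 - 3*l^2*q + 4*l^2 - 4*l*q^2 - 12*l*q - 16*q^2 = (l + 4)*(l - 4*q)*(l + q)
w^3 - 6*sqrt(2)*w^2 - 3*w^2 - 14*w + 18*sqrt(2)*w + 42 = (w - 3)*(w - 7*sqrt(2))*(w + sqrt(2))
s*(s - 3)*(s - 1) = s^3 - 4*s^2 + 3*s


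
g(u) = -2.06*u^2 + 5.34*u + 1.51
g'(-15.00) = 67.14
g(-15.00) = -542.09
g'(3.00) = -7.02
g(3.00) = -1.01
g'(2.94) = -6.77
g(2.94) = -0.60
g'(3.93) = -10.85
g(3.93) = -9.32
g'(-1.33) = 10.82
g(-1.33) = -9.24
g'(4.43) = -12.91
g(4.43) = -15.26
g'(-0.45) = 7.19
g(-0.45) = -1.31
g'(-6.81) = 33.40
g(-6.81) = -130.39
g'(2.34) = -4.30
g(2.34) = 2.73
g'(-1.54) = 11.68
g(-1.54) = -11.60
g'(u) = 5.34 - 4.12*u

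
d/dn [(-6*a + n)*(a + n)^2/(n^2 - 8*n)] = (a + n)*(n*(-11*a + 3*n)*(n - 8) + 2*(a + n)*(6*a - n)*(n - 4))/(n^2*(n - 8)^2)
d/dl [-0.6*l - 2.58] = -0.600000000000000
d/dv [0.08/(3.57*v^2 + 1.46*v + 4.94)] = (-0.5712*v - 0.1168)/(3.57*v^2 + 1.46*v + 4.94)^2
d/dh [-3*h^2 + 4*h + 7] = 4 - 6*h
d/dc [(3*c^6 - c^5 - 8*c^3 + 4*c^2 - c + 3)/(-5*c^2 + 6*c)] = (-60*c^7 + 105*c^6 - 24*c^5 + 40*c^4 - 96*c^3 + 19*c^2 + 30*c - 18)/(c^2*(25*c^2 - 60*c + 36))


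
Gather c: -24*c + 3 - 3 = -24*c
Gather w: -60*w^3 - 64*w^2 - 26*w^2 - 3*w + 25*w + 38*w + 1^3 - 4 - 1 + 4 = -60*w^3 - 90*w^2 + 60*w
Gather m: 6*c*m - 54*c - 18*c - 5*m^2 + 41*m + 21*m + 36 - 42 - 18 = -72*c - 5*m^2 + m*(6*c + 62) - 24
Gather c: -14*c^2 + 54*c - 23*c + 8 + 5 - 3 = -14*c^2 + 31*c + 10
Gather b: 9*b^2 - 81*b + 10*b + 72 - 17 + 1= 9*b^2 - 71*b + 56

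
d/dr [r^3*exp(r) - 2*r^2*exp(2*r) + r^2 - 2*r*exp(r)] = r^3*exp(r) - 4*r^2*exp(2*r) + 3*r^2*exp(r) - 4*r*exp(2*r) - 2*r*exp(r) + 2*r - 2*exp(r)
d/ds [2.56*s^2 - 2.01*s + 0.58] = 5.12*s - 2.01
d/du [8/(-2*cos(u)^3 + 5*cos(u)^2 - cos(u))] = 8*(-6*sin(u) - sin(u)/cos(u)^2 + 10*tan(u))/(2*sin(u)^2 + 5*cos(u) - 3)^2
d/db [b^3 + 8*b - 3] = 3*b^2 + 8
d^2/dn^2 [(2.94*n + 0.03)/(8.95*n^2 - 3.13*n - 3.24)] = ((17.8674 - 157.878*n)*(-8.95*n^2 + 3.13*n + 3.24) - (2.94*n + 0.03)*(17.9*n - 3.13)*(35.8*n - 6.26))/(-8.95*n^2 + 3.13*n + 3.24)^3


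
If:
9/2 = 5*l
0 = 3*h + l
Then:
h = -3/10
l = 9/10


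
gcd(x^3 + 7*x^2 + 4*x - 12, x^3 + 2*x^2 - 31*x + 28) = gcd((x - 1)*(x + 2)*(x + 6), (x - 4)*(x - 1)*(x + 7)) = x - 1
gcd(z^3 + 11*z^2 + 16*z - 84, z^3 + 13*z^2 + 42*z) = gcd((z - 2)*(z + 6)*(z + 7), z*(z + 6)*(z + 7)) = z^2 + 13*z + 42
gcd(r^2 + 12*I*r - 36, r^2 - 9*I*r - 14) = 1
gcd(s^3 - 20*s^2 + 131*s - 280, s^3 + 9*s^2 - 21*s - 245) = s - 5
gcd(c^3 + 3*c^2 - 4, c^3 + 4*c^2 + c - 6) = c^2 + c - 2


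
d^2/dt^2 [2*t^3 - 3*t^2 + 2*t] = 12*t - 6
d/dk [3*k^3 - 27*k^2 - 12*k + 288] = 9*k^2 - 54*k - 12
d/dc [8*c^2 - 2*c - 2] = 16*c - 2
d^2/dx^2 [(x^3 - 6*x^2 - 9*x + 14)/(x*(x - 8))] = 14*(x^3 + 6*x^2 - 48*x + 128)/(x^3*(x^3 - 24*x^2 + 192*x - 512))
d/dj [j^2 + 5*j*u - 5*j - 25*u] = 2*j + 5*u - 5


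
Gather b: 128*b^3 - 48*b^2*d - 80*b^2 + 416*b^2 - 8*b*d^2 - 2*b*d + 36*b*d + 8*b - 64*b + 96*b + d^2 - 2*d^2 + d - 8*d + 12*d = 128*b^3 + b^2*(336 - 48*d) + b*(-8*d^2 + 34*d + 40) - d^2 + 5*d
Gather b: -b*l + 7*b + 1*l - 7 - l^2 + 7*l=b*(7 - l) - l^2 + 8*l - 7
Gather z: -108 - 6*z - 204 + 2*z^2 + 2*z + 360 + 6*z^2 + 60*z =8*z^2 + 56*z + 48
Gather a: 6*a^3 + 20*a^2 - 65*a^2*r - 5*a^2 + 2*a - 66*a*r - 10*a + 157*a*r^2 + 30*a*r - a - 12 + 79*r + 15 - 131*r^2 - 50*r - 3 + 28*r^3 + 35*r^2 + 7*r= 6*a^3 + a^2*(15 - 65*r) + a*(157*r^2 - 36*r - 9) + 28*r^3 - 96*r^2 + 36*r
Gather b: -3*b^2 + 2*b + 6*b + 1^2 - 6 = -3*b^2 + 8*b - 5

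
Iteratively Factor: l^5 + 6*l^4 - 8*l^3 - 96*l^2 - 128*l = (l + 4)*(l^4 + 2*l^3 - 16*l^2 - 32*l) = l*(l + 4)*(l^3 + 2*l^2 - 16*l - 32) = l*(l + 2)*(l + 4)*(l^2 - 16) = l*(l - 4)*(l + 2)*(l + 4)*(l + 4)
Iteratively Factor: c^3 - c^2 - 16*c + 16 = (c - 4)*(c^2 + 3*c - 4) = (c - 4)*(c - 1)*(c + 4)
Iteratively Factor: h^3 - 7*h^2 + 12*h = (h)*(h^2 - 7*h + 12) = h*(h - 4)*(h - 3)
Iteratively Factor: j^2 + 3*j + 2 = (j + 2)*(j + 1)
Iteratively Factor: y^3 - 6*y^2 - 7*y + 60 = (y - 5)*(y^2 - y - 12) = (y - 5)*(y + 3)*(y - 4)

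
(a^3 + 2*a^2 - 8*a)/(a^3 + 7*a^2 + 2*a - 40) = a/(a + 5)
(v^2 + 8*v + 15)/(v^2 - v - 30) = (v + 3)/(v - 6)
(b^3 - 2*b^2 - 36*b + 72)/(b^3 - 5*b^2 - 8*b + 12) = (b^2 + 4*b - 12)/(b^2 + b - 2)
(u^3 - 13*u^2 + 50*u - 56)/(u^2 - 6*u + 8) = u - 7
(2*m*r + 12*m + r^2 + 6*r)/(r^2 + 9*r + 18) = (2*m + r)/(r + 3)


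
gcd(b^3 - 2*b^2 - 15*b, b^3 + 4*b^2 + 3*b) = b^2 + 3*b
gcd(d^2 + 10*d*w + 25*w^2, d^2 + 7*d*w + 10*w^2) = d + 5*w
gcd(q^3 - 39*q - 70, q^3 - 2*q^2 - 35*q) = q^2 - 2*q - 35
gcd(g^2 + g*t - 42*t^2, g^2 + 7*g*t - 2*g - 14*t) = g + 7*t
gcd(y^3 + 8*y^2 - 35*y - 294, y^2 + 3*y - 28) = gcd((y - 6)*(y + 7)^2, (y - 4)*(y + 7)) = y + 7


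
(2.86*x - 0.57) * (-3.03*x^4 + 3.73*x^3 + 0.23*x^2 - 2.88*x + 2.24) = -8.6658*x^5 + 12.3949*x^4 - 1.4683*x^3 - 8.3679*x^2 + 8.048*x - 1.2768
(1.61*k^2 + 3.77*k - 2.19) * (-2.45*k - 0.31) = -3.9445*k^3 - 9.7356*k^2 + 4.1968*k + 0.6789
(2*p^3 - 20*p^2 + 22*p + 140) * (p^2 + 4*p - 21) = 2*p^5 - 12*p^4 - 100*p^3 + 648*p^2 + 98*p - 2940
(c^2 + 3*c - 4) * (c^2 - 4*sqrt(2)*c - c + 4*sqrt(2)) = c^4 - 4*sqrt(2)*c^3 + 2*c^3 - 8*sqrt(2)*c^2 - 7*c^2 + 4*c + 28*sqrt(2)*c - 16*sqrt(2)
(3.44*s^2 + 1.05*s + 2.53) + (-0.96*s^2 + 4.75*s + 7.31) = 2.48*s^2 + 5.8*s + 9.84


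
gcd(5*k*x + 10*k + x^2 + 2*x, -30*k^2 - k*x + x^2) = 5*k + x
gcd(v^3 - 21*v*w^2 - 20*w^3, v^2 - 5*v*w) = v - 5*w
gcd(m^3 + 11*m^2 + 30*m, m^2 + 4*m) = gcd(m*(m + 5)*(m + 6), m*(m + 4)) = m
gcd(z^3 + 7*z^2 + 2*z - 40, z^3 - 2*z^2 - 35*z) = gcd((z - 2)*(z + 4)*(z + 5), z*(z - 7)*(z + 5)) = z + 5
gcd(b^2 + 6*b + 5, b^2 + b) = b + 1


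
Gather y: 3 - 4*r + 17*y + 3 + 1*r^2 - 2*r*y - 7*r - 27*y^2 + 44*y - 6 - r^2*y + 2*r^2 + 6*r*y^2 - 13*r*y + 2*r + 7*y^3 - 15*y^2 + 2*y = 3*r^2 - 9*r + 7*y^3 + y^2*(6*r - 42) + y*(-r^2 - 15*r + 63)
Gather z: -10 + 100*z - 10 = 100*z - 20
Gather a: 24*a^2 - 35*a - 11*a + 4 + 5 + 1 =24*a^2 - 46*a + 10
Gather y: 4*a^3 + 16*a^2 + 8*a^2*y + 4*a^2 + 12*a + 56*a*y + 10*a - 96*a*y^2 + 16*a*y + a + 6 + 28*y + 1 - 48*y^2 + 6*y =4*a^3 + 20*a^2 + 23*a + y^2*(-96*a - 48) + y*(8*a^2 + 72*a + 34) + 7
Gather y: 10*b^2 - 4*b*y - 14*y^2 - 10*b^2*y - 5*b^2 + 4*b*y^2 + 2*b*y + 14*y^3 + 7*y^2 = 5*b^2 + 14*y^3 + y^2*(4*b - 7) + y*(-10*b^2 - 2*b)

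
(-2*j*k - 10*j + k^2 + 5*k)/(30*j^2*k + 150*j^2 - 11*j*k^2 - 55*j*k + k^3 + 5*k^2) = (-2*j + k)/(30*j^2 - 11*j*k + k^2)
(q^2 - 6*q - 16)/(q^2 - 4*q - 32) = (q + 2)/(q + 4)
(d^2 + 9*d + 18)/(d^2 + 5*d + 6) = (d + 6)/(d + 2)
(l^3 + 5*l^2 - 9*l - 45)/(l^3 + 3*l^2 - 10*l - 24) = (l^2 + 8*l + 15)/(l^2 + 6*l + 8)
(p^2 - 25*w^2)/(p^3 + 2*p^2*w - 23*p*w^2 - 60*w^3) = (p + 5*w)/(p^2 + 7*p*w + 12*w^2)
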